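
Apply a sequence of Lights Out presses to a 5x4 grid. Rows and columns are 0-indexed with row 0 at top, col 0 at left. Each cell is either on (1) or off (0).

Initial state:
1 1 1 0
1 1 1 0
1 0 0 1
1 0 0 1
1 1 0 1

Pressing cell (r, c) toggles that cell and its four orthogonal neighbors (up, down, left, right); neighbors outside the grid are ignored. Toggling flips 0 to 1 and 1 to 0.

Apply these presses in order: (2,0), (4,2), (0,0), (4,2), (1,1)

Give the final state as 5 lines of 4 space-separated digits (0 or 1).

After press 1 at (2,0):
1 1 1 0
0 1 1 0
0 1 0 1
0 0 0 1
1 1 0 1

After press 2 at (4,2):
1 1 1 0
0 1 1 0
0 1 0 1
0 0 1 1
1 0 1 0

After press 3 at (0,0):
0 0 1 0
1 1 1 0
0 1 0 1
0 0 1 1
1 0 1 0

After press 4 at (4,2):
0 0 1 0
1 1 1 0
0 1 0 1
0 0 0 1
1 1 0 1

After press 5 at (1,1):
0 1 1 0
0 0 0 0
0 0 0 1
0 0 0 1
1 1 0 1

Answer: 0 1 1 0
0 0 0 0
0 0 0 1
0 0 0 1
1 1 0 1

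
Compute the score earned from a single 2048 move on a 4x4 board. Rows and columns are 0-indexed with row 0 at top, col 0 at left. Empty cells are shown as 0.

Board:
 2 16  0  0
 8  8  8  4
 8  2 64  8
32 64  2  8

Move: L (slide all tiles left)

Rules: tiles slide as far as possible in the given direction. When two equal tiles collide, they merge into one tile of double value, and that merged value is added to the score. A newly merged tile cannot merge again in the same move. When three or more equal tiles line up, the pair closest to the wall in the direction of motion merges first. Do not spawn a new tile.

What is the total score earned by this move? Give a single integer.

Slide left:
row 0: [2, 16, 0, 0] -> [2, 16, 0, 0]  score +0 (running 0)
row 1: [8, 8, 8, 4] -> [16, 8, 4, 0]  score +16 (running 16)
row 2: [8, 2, 64, 8] -> [8, 2, 64, 8]  score +0 (running 16)
row 3: [32, 64, 2, 8] -> [32, 64, 2, 8]  score +0 (running 16)
Board after move:
 2 16  0  0
16  8  4  0
 8  2 64  8
32 64  2  8

Answer: 16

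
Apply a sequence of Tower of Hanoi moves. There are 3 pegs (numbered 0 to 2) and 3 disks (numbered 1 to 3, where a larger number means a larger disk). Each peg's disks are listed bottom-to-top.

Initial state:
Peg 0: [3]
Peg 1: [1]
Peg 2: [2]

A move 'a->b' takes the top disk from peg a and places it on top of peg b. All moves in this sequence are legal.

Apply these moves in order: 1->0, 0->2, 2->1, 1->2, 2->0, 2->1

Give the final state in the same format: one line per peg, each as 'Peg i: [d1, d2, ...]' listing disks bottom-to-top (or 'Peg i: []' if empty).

Answer: Peg 0: [3, 1]
Peg 1: [2]
Peg 2: []

Derivation:
After move 1 (1->0):
Peg 0: [3, 1]
Peg 1: []
Peg 2: [2]

After move 2 (0->2):
Peg 0: [3]
Peg 1: []
Peg 2: [2, 1]

After move 3 (2->1):
Peg 0: [3]
Peg 1: [1]
Peg 2: [2]

After move 4 (1->2):
Peg 0: [3]
Peg 1: []
Peg 2: [2, 1]

After move 5 (2->0):
Peg 0: [3, 1]
Peg 1: []
Peg 2: [2]

After move 6 (2->1):
Peg 0: [3, 1]
Peg 1: [2]
Peg 2: []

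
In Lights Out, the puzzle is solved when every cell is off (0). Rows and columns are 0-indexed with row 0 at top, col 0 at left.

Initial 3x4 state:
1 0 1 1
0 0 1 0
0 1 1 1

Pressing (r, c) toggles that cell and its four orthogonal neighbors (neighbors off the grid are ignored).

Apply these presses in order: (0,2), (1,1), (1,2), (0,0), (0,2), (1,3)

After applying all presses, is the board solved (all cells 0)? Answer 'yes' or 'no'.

Answer: yes

Derivation:
After press 1 at (0,2):
1 1 0 0
0 0 0 0
0 1 1 1

After press 2 at (1,1):
1 0 0 0
1 1 1 0
0 0 1 1

After press 3 at (1,2):
1 0 1 0
1 0 0 1
0 0 0 1

After press 4 at (0,0):
0 1 1 0
0 0 0 1
0 0 0 1

After press 5 at (0,2):
0 0 0 1
0 0 1 1
0 0 0 1

After press 6 at (1,3):
0 0 0 0
0 0 0 0
0 0 0 0

Lights still on: 0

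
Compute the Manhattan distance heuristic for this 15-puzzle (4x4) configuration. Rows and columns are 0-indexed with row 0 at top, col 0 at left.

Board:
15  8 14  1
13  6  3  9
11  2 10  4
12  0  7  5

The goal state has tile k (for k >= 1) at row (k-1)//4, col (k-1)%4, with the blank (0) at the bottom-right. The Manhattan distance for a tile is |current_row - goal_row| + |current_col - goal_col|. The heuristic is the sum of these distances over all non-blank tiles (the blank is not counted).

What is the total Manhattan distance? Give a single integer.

Tile 15: (0,0)->(3,2) = 5
Tile 8: (0,1)->(1,3) = 3
Tile 14: (0,2)->(3,1) = 4
Tile 1: (0,3)->(0,0) = 3
Tile 13: (1,0)->(3,0) = 2
Tile 6: (1,1)->(1,1) = 0
Tile 3: (1,2)->(0,2) = 1
Tile 9: (1,3)->(2,0) = 4
Tile 11: (2,0)->(2,2) = 2
Tile 2: (2,1)->(0,1) = 2
Tile 10: (2,2)->(2,1) = 1
Tile 4: (2,3)->(0,3) = 2
Tile 12: (3,0)->(2,3) = 4
Tile 7: (3,2)->(1,2) = 2
Tile 5: (3,3)->(1,0) = 5
Sum: 5 + 3 + 4 + 3 + 2 + 0 + 1 + 4 + 2 + 2 + 1 + 2 + 4 + 2 + 5 = 40

Answer: 40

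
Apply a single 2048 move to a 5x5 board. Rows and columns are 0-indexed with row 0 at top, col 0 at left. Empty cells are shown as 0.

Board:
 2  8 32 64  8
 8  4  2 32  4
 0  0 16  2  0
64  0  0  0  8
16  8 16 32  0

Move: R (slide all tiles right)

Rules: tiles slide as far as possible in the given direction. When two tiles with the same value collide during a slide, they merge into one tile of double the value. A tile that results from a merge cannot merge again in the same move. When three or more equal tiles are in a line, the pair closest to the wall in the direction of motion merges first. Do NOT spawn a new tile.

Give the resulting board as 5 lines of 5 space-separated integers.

Slide right:
row 0: [2, 8, 32, 64, 8] -> [2, 8, 32, 64, 8]
row 1: [8, 4, 2, 32, 4] -> [8, 4, 2, 32, 4]
row 2: [0, 0, 16, 2, 0] -> [0, 0, 0, 16, 2]
row 3: [64, 0, 0, 0, 8] -> [0, 0, 0, 64, 8]
row 4: [16, 8, 16, 32, 0] -> [0, 16, 8, 16, 32]

Answer:  2  8 32 64  8
 8  4  2 32  4
 0  0  0 16  2
 0  0  0 64  8
 0 16  8 16 32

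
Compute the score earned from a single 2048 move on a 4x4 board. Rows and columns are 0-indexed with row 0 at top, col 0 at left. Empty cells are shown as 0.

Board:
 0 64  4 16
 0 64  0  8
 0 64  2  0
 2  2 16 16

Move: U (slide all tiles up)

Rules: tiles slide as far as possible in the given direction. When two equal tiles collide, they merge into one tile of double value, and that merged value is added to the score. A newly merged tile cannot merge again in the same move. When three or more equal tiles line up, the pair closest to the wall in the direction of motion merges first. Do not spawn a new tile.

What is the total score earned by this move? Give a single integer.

Answer: 128

Derivation:
Slide up:
col 0: [0, 0, 0, 2] -> [2, 0, 0, 0]  score +0 (running 0)
col 1: [64, 64, 64, 2] -> [128, 64, 2, 0]  score +128 (running 128)
col 2: [4, 0, 2, 16] -> [4, 2, 16, 0]  score +0 (running 128)
col 3: [16, 8, 0, 16] -> [16, 8, 16, 0]  score +0 (running 128)
Board after move:
  2 128   4  16
  0  64   2   8
  0   2  16  16
  0   0   0   0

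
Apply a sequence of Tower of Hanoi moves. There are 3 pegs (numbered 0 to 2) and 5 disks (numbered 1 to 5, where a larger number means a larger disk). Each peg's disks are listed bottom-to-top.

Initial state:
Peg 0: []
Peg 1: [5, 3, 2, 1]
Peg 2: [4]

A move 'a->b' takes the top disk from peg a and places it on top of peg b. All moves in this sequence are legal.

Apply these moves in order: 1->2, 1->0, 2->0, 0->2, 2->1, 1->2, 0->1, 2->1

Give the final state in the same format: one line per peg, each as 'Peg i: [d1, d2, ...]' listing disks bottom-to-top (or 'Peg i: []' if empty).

Answer: Peg 0: []
Peg 1: [5, 3, 2, 1]
Peg 2: [4]

Derivation:
After move 1 (1->2):
Peg 0: []
Peg 1: [5, 3, 2]
Peg 2: [4, 1]

After move 2 (1->0):
Peg 0: [2]
Peg 1: [5, 3]
Peg 2: [4, 1]

After move 3 (2->0):
Peg 0: [2, 1]
Peg 1: [5, 3]
Peg 2: [4]

After move 4 (0->2):
Peg 0: [2]
Peg 1: [5, 3]
Peg 2: [4, 1]

After move 5 (2->1):
Peg 0: [2]
Peg 1: [5, 3, 1]
Peg 2: [4]

After move 6 (1->2):
Peg 0: [2]
Peg 1: [5, 3]
Peg 2: [4, 1]

After move 7 (0->1):
Peg 0: []
Peg 1: [5, 3, 2]
Peg 2: [4, 1]

After move 8 (2->1):
Peg 0: []
Peg 1: [5, 3, 2, 1]
Peg 2: [4]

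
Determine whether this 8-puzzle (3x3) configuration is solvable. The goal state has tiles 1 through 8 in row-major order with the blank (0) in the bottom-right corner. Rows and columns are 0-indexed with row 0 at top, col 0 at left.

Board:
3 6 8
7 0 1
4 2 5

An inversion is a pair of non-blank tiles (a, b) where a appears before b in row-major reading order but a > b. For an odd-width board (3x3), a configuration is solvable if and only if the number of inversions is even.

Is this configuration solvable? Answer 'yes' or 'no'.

Answer: yes

Derivation:
Inversions (pairs i<j in row-major order where tile[i] > tile[j] > 0): 16
16 is even, so the puzzle is solvable.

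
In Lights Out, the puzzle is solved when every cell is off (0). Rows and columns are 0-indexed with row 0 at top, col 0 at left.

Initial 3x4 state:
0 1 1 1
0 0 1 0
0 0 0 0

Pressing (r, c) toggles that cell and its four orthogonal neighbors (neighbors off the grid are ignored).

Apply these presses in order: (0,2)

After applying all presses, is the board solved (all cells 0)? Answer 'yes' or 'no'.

After press 1 at (0,2):
0 0 0 0
0 0 0 0
0 0 0 0

Lights still on: 0

Answer: yes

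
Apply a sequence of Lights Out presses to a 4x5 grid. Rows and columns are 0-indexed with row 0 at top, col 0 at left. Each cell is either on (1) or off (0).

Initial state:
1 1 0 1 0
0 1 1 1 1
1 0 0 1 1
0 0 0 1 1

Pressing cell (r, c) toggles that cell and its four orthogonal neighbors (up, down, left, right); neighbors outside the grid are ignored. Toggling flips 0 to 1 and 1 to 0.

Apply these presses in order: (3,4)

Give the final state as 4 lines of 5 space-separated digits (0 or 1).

After press 1 at (3,4):
1 1 0 1 0
0 1 1 1 1
1 0 0 1 0
0 0 0 0 0

Answer: 1 1 0 1 0
0 1 1 1 1
1 0 0 1 0
0 0 0 0 0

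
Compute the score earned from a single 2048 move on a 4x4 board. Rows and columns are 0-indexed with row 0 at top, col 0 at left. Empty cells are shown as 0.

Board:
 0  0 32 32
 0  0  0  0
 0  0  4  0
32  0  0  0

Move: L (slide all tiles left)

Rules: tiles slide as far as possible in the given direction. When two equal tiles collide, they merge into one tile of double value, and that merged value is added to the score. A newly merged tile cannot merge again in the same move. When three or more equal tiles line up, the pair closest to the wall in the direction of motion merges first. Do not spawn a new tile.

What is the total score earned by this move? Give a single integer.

Slide left:
row 0: [0, 0, 32, 32] -> [64, 0, 0, 0]  score +64 (running 64)
row 1: [0, 0, 0, 0] -> [0, 0, 0, 0]  score +0 (running 64)
row 2: [0, 0, 4, 0] -> [4, 0, 0, 0]  score +0 (running 64)
row 3: [32, 0, 0, 0] -> [32, 0, 0, 0]  score +0 (running 64)
Board after move:
64  0  0  0
 0  0  0  0
 4  0  0  0
32  0  0  0

Answer: 64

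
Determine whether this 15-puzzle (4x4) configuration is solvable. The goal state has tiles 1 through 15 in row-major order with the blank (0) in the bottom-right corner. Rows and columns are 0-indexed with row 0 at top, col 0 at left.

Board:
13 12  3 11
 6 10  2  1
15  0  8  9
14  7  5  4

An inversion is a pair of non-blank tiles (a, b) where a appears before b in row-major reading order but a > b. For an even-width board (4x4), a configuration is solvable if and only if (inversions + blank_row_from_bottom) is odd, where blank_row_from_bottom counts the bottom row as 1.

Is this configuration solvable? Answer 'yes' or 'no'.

Inversions: 64
Blank is in row 2 (0-indexed from top), which is row 2 counting from the bottom (bottom = 1).
64 + 2 = 66, which is even, so the puzzle is not solvable.

Answer: no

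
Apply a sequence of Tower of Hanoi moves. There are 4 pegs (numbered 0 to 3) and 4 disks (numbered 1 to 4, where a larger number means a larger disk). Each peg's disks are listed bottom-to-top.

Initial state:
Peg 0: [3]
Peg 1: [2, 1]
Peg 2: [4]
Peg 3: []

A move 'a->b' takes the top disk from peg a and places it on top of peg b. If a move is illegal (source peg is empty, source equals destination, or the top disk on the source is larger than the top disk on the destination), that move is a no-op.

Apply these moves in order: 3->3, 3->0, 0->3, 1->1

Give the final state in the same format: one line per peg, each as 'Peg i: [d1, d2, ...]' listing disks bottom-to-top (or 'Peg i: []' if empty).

After move 1 (3->3):
Peg 0: [3]
Peg 1: [2, 1]
Peg 2: [4]
Peg 3: []

After move 2 (3->0):
Peg 0: [3]
Peg 1: [2, 1]
Peg 2: [4]
Peg 3: []

After move 3 (0->3):
Peg 0: []
Peg 1: [2, 1]
Peg 2: [4]
Peg 3: [3]

After move 4 (1->1):
Peg 0: []
Peg 1: [2, 1]
Peg 2: [4]
Peg 3: [3]

Answer: Peg 0: []
Peg 1: [2, 1]
Peg 2: [4]
Peg 3: [3]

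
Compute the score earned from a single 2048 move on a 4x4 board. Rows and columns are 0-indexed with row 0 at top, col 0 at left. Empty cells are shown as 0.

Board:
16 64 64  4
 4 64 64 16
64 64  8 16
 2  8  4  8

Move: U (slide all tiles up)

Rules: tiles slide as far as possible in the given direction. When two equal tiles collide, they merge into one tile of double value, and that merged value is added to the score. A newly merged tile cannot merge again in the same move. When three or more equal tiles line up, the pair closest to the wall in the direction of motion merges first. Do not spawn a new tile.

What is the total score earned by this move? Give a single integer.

Answer: 288

Derivation:
Slide up:
col 0: [16, 4, 64, 2] -> [16, 4, 64, 2]  score +0 (running 0)
col 1: [64, 64, 64, 8] -> [128, 64, 8, 0]  score +128 (running 128)
col 2: [64, 64, 8, 4] -> [128, 8, 4, 0]  score +128 (running 256)
col 3: [4, 16, 16, 8] -> [4, 32, 8, 0]  score +32 (running 288)
Board after move:
 16 128 128   4
  4  64   8  32
 64   8   4   8
  2   0   0   0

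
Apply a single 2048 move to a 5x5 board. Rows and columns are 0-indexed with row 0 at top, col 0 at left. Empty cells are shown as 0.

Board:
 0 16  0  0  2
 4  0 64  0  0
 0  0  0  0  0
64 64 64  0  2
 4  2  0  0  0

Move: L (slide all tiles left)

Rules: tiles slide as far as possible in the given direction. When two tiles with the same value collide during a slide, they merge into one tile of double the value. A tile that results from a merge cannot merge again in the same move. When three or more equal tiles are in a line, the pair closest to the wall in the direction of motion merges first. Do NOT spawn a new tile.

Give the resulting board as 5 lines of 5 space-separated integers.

Slide left:
row 0: [0, 16, 0, 0, 2] -> [16, 2, 0, 0, 0]
row 1: [4, 0, 64, 0, 0] -> [4, 64, 0, 0, 0]
row 2: [0, 0, 0, 0, 0] -> [0, 0, 0, 0, 0]
row 3: [64, 64, 64, 0, 2] -> [128, 64, 2, 0, 0]
row 4: [4, 2, 0, 0, 0] -> [4, 2, 0, 0, 0]

Answer:  16   2   0   0   0
  4  64   0   0   0
  0   0   0   0   0
128  64   2   0   0
  4   2   0   0   0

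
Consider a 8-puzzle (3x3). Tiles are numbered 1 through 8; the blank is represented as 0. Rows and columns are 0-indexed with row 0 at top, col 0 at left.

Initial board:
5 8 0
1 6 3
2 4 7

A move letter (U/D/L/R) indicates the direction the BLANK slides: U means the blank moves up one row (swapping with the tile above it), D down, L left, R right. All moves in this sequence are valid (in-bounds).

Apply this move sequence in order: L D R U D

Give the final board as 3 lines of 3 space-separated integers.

After move 1 (L):
5 0 8
1 6 3
2 4 7

After move 2 (D):
5 6 8
1 0 3
2 4 7

After move 3 (R):
5 6 8
1 3 0
2 4 7

After move 4 (U):
5 6 0
1 3 8
2 4 7

After move 5 (D):
5 6 8
1 3 0
2 4 7

Answer: 5 6 8
1 3 0
2 4 7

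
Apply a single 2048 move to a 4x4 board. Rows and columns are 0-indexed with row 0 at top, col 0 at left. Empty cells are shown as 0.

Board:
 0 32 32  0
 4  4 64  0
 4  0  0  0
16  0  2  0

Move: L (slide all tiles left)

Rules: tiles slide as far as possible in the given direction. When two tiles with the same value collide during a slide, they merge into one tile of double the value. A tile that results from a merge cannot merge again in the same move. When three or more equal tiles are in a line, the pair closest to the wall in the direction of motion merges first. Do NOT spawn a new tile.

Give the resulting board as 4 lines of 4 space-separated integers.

Slide left:
row 0: [0, 32, 32, 0] -> [64, 0, 0, 0]
row 1: [4, 4, 64, 0] -> [8, 64, 0, 0]
row 2: [4, 0, 0, 0] -> [4, 0, 0, 0]
row 3: [16, 0, 2, 0] -> [16, 2, 0, 0]

Answer: 64  0  0  0
 8 64  0  0
 4  0  0  0
16  2  0  0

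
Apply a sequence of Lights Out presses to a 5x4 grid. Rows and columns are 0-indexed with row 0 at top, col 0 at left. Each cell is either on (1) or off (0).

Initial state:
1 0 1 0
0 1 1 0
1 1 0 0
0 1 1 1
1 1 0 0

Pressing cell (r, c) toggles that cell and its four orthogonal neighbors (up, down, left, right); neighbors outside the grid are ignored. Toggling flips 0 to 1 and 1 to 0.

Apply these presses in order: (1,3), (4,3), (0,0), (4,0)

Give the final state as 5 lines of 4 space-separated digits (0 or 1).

After press 1 at (1,3):
1 0 1 1
0 1 0 1
1 1 0 1
0 1 1 1
1 1 0 0

After press 2 at (4,3):
1 0 1 1
0 1 0 1
1 1 0 1
0 1 1 0
1 1 1 1

After press 3 at (0,0):
0 1 1 1
1 1 0 1
1 1 0 1
0 1 1 0
1 1 1 1

After press 4 at (4,0):
0 1 1 1
1 1 0 1
1 1 0 1
1 1 1 0
0 0 1 1

Answer: 0 1 1 1
1 1 0 1
1 1 0 1
1 1 1 0
0 0 1 1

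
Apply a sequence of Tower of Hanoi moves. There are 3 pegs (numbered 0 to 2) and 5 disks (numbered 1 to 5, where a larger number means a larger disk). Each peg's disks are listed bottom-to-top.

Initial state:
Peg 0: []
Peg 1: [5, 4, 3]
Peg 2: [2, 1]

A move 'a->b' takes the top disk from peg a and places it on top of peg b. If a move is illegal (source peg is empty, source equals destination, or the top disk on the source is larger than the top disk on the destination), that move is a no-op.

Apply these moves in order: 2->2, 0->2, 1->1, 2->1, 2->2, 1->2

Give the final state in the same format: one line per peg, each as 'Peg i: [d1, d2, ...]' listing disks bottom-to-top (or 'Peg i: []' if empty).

After move 1 (2->2):
Peg 0: []
Peg 1: [5, 4, 3]
Peg 2: [2, 1]

After move 2 (0->2):
Peg 0: []
Peg 1: [5, 4, 3]
Peg 2: [2, 1]

After move 3 (1->1):
Peg 0: []
Peg 1: [5, 4, 3]
Peg 2: [2, 1]

After move 4 (2->1):
Peg 0: []
Peg 1: [5, 4, 3, 1]
Peg 2: [2]

After move 5 (2->2):
Peg 0: []
Peg 1: [5, 4, 3, 1]
Peg 2: [2]

After move 6 (1->2):
Peg 0: []
Peg 1: [5, 4, 3]
Peg 2: [2, 1]

Answer: Peg 0: []
Peg 1: [5, 4, 3]
Peg 2: [2, 1]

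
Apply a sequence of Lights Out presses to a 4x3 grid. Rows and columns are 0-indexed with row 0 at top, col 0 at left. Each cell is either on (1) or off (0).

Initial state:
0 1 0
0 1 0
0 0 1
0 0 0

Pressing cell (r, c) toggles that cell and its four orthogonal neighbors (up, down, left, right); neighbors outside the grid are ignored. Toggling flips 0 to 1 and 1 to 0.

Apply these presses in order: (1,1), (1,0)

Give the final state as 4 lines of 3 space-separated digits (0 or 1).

After press 1 at (1,1):
0 0 0
1 0 1
0 1 1
0 0 0

After press 2 at (1,0):
1 0 0
0 1 1
1 1 1
0 0 0

Answer: 1 0 0
0 1 1
1 1 1
0 0 0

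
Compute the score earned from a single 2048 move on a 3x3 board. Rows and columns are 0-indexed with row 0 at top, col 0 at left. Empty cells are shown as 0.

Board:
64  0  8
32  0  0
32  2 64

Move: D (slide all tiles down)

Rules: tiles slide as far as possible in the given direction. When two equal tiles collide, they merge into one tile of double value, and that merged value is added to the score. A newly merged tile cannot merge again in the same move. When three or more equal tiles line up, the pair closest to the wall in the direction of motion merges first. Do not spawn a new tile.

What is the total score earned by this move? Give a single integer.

Slide down:
col 0: [64, 32, 32] -> [0, 64, 64]  score +64 (running 64)
col 1: [0, 0, 2] -> [0, 0, 2]  score +0 (running 64)
col 2: [8, 0, 64] -> [0, 8, 64]  score +0 (running 64)
Board after move:
 0  0  0
64  0  8
64  2 64

Answer: 64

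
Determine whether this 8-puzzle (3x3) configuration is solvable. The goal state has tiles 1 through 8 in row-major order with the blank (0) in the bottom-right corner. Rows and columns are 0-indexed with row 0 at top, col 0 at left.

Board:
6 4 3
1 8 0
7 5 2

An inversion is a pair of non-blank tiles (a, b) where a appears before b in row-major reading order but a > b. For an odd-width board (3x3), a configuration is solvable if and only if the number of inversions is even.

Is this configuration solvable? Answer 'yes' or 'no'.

Answer: yes

Derivation:
Inversions (pairs i<j in row-major order where tile[i] > tile[j] > 0): 16
16 is even, so the puzzle is solvable.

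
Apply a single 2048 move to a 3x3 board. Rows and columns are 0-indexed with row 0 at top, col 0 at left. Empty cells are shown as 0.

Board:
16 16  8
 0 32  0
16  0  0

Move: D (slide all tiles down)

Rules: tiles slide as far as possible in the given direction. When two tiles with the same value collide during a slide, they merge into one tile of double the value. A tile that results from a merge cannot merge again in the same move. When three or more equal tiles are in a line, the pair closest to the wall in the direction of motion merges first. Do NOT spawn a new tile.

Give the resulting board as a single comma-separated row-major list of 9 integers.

Answer: 0, 0, 0, 0, 16, 0, 32, 32, 8

Derivation:
Slide down:
col 0: [16, 0, 16] -> [0, 0, 32]
col 1: [16, 32, 0] -> [0, 16, 32]
col 2: [8, 0, 0] -> [0, 0, 8]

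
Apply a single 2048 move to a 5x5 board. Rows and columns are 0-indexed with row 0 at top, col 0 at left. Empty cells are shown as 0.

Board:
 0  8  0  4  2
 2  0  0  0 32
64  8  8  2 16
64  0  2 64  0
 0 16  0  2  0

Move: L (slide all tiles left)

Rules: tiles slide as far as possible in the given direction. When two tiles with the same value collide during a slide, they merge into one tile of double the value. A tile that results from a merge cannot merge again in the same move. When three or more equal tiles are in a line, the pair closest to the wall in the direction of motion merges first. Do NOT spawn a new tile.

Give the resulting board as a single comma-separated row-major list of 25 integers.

Answer: 8, 4, 2, 0, 0, 2, 32, 0, 0, 0, 64, 16, 2, 16, 0, 64, 2, 64, 0, 0, 16, 2, 0, 0, 0

Derivation:
Slide left:
row 0: [0, 8, 0, 4, 2] -> [8, 4, 2, 0, 0]
row 1: [2, 0, 0, 0, 32] -> [2, 32, 0, 0, 0]
row 2: [64, 8, 8, 2, 16] -> [64, 16, 2, 16, 0]
row 3: [64, 0, 2, 64, 0] -> [64, 2, 64, 0, 0]
row 4: [0, 16, 0, 2, 0] -> [16, 2, 0, 0, 0]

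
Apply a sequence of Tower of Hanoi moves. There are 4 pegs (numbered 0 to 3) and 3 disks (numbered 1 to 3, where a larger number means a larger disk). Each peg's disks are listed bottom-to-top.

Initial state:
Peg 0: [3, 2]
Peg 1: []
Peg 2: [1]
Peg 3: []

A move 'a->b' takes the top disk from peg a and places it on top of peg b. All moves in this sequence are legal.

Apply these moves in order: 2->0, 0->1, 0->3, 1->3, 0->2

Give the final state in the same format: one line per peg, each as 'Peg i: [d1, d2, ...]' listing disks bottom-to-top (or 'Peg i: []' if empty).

After move 1 (2->0):
Peg 0: [3, 2, 1]
Peg 1: []
Peg 2: []
Peg 3: []

After move 2 (0->1):
Peg 0: [3, 2]
Peg 1: [1]
Peg 2: []
Peg 3: []

After move 3 (0->3):
Peg 0: [3]
Peg 1: [1]
Peg 2: []
Peg 3: [2]

After move 4 (1->3):
Peg 0: [3]
Peg 1: []
Peg 2: []
Peg 3: [2, 1]

After move 5 (0->2):
Peg 0: []
Peg 1: []
Peg 2: [3]
Peg 3: [2, 1]

Answer: Peg 0: []
Peg 1: []
Peg 2: [3]
Peg 3: [2, 1]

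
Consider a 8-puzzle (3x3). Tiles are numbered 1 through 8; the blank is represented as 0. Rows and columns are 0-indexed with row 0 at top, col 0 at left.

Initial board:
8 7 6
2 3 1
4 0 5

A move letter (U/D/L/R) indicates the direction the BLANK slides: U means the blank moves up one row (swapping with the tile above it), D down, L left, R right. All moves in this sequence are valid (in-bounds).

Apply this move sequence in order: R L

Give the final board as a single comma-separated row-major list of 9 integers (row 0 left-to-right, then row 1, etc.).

Answer: 8, 7, 6, 2, 3, 1, 4, 0, 5

Derivation:
After move 1 (R):
8 7 6
2 3 1
4 5 0

After move 2 (L):
8 7 6
2 3 1
4 0 5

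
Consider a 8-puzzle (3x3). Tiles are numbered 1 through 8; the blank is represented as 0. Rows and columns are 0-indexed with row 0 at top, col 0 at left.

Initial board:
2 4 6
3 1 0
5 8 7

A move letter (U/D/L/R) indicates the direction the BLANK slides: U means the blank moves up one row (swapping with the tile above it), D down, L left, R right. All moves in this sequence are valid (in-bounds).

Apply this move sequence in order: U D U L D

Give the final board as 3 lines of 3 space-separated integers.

Answer: 2 1 4
3 0 6
5 8 7

Derivation:
After move 1 (U):
2 4 0
3 1 6
5 8 7

After move 2 (D):
2 4 6
3 1 0
5 8 7

After move 3 (U):
2 4 0
3 1 6
5 8 7

After move 4 (L):
2 0 4
3 1 6
5 8 7

After move 5 (D):
2 1 4
3 0 6
5 8 7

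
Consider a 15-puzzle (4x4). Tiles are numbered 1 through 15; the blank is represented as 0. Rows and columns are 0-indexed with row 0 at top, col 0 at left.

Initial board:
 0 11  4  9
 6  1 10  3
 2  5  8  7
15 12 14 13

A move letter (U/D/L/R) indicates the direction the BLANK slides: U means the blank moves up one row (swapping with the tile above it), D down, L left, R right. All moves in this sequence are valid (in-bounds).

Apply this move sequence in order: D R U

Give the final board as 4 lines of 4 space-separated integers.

After move 1 (D):
 6 11  4  9
 0  1 10  3
 2  5  8  7
15 12 14 13

After move 2 (R):
 6 11  4  9
 1  0 10  3
 2  5  8  7
15 12 14 13

After move 3 (U):
 6  0  4  9
 1 11 10  3
 2  5  8  7
15 12 14 13

Answer:  6  0  4  9
 1 11 10  3
 2  5  8  7
15 12 14 13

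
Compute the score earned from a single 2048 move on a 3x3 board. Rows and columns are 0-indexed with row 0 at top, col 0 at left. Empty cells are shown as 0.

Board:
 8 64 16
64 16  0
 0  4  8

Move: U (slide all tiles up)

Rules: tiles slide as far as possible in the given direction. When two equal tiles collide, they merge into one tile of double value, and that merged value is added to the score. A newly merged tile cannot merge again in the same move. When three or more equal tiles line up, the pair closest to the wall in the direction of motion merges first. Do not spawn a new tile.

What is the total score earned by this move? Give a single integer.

Answer: 0

Derivation:
Slide up:
col 0: [8, 64, 0] -> [8, 64, 0]  score +0 (running 0)
col 1: [64, 16, 4] -> [64, 16, 4]  score +0 (running 0)
col 2: [16, 0, 8] -> [16, 8, 0]  score +0 (running 0)
Board after move:
 8 64 16
64 16  8
 0  4  0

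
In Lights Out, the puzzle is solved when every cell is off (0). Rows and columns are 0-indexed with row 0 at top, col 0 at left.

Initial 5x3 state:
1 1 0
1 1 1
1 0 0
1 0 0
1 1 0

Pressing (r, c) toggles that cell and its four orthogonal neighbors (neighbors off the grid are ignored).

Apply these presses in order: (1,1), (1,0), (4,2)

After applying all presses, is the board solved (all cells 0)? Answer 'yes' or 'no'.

Answer: no

Derivation:
After press 1 at (1,1):
1 0 0
0 0 0
1 1 0
1 0 0
1 1 0

After press 2 at (1,0):
0 0 0
1 1 0
0 1 0
1 0 0
1 1 0

After press 3 at (4,2):
0 0 0
1 1 0
0 1 0
1 0 1
1 0 1

Lights still on: 7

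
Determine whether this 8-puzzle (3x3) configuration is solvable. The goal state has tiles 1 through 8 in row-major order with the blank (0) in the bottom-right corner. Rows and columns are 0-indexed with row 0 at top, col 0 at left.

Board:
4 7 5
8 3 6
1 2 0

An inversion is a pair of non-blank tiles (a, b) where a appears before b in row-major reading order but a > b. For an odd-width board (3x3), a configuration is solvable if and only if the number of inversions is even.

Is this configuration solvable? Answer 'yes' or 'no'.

Answer: no

Derivation:
Inversions (pairs i<j in row-major order where tile[i] > tile[j] > 0): 19
19 is odd, so the puzzle is not solvable.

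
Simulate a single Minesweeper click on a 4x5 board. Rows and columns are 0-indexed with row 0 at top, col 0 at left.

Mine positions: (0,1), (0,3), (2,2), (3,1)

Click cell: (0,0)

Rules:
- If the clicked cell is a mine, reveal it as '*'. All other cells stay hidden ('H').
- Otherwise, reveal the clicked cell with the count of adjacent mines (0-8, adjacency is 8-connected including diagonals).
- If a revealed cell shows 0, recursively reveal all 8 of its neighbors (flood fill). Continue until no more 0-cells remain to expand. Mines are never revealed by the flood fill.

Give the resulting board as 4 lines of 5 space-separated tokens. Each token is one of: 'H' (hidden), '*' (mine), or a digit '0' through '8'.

1 H H H H
H H H H H
H H H H H
H H H H H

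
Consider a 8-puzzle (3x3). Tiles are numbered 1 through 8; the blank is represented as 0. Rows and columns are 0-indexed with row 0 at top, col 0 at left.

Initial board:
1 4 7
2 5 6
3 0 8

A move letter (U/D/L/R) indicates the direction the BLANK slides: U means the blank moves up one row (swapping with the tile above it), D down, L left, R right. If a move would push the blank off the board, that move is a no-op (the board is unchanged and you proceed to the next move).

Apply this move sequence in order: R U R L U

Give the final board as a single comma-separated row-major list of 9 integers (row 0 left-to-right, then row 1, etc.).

After move 1 (R):
1 4 7
2 5 6
3 8 0

After move 2 (U):
1 4 7
2 5 0
3 8 6

After move 3 (R):
1 4 7
2 5 0
3 8 6

After move 4 (L):
1 4 7
2 0 5
3 8 6

After move 5 (U):
1 0 7
2 4 5
3 8 6

Answer: 1, 0, 7, 2, 4, 5, 3, 8, 6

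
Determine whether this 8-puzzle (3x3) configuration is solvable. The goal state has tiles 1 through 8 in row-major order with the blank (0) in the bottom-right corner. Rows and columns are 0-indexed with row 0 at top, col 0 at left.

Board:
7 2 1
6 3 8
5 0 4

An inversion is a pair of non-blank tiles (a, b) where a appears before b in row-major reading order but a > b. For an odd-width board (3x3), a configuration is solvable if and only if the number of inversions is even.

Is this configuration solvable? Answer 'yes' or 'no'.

Answer: no

Derivation:
Inversions (pairs i<j in row-major order where tile[i] > tile[j] > 0): 13
13 is odd, so the puzzle is not solvable.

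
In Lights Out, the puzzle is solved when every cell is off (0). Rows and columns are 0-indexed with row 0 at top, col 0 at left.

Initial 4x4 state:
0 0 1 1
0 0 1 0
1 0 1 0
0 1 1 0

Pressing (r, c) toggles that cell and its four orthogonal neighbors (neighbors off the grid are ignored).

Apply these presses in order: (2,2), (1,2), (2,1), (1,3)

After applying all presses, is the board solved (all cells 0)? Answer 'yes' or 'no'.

Answer: yes

Derivation:
After press 1 at (2,2):
0 0 1 1
0 0 0 0
1 1 0 1
0 1 0 0

After press 2 at (1,2):
0 0 0 1
0 1 1 1
1 1 1 1
0 1 0 0

After press 3 at (2,1):
0 0 0 1
0 0 1 1
0 0 0 1
0 0 0 0

After press 4 at (1,3):
0 0 0 0
0 0 0 0
0 0 0 0
0 0 0 0

Lights still on: 0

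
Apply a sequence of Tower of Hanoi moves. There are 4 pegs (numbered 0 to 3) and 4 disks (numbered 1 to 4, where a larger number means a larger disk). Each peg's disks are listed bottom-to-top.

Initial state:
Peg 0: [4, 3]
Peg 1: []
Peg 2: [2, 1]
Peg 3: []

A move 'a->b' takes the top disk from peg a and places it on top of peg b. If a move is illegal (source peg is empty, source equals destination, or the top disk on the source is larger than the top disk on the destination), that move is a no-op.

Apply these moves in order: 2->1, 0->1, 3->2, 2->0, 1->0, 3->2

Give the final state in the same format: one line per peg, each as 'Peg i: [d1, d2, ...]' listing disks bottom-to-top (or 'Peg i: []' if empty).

Answer: Peg 0: [4, 3, 2, 1]
Peg 1: []
Peg 2: []
Peg 3: []

Derivation:
After move 1 (2->1):
Peg 0: [4, 3]
Peg 1: [1]
Peg 2: [2]
Peg 3: []

After move 2 (0->1):
Peg 0: [4, 3]
Peg 1: [1]
Peg 2: [2]
Peg 3: []

After move 3 (3->2):
Peg 0: [4, 3]
Peg 1: [1]
Peg 2: [2]
Peg 3: []

After move 4 (2->0):
Peg 0: [4, 3, 2]
Peg 1: [1]
Peg 2: []
Peg 3: []

After move 5 (1->0):
Peg 0: [4, 3, 2, 1]
Peg 1: []
Peg 2: []
Peg 3: []

After move 6 (3->2):
Peg 0: [4, 3, 2, 1]
Peg 1: []
Peg 2: []
Peg 3: []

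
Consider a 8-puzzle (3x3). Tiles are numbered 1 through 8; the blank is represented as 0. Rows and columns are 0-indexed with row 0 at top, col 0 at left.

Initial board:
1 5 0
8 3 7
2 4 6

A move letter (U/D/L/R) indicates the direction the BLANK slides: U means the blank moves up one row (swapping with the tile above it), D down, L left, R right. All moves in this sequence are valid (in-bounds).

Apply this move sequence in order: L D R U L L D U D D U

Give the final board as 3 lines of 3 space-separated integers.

After move 1 (L):
1 0 5
8 3 7
2 4 6

After move 2 (D):
1 3 5
8 0 7
2 4 6

After move 3 (R):
1 3 5
8 7 0
2 4 6

After move 4 (U):
1 3 0
8 7 5
2 4 6

After move 5 (L):
1 0 3
8 7 5
2 4 6

After move 6 (L):
0 1 3
8 7 5
2 4 6

After move 7 (D):
8 1 3
0 7 5
2 4 6

After move 8 (U):
0 1 3
8 7 5
2 4 6

After move 9 (D):
8 1 3
0 7 5
2 4 6

After move 10 (D):
8 1 3
2 7 5
0 4 6

After move 11 (U):
8 1 3
0 7 5
2 4 6

Answer: 8 1 3
0 7 5
2 4 6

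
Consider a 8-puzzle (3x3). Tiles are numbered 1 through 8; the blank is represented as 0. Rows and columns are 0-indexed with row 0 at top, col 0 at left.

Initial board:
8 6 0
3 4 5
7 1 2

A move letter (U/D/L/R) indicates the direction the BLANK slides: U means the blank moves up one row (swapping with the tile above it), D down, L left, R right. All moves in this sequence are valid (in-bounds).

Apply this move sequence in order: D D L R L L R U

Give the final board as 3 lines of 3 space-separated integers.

Answer: 8 6 5
3 0 2
7 4 1

Derivation:
After move 1 (D):
8 6 5
3 4 0
7 1 2

After move 2 (D):
8 6 5
3 4 2
7 1 0

After move 3 (L):
8 6 5
3 4 2
7 0 1

After move 4 (R):
8 6 5
3 4 2
7 1 0

After move 5 (L):
8 6 5
3 4 2
7 0 1

After move 6 (L):
8 6 5
3 4 2
0 7 1

After move 7 (R):
8 6 5
3 4 2
7 0 1

After move 8 (U):
8 6 5
3 0 2
7 4 1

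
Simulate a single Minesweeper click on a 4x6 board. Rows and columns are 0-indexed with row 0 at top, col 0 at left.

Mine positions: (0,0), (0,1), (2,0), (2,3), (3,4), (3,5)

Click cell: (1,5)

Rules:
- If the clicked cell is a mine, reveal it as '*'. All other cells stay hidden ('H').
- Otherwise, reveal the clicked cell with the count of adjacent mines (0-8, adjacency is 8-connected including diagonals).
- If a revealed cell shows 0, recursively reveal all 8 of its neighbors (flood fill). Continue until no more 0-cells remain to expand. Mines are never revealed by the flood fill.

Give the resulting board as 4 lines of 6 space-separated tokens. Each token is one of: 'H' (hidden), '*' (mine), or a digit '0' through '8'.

H H 1 0 0 0
H H 2 1 1 0
H H H H 3 2
H H H H H H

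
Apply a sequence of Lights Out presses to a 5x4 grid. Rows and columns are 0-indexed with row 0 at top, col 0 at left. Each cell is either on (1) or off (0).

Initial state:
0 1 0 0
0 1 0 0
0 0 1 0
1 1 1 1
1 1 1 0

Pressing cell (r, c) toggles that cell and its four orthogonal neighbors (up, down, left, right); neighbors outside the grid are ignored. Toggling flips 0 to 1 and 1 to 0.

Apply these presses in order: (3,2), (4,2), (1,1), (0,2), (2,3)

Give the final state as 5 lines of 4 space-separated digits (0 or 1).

After press 1 at (3,2):
0 1 0 0
0 1 0 0
0 0 0 0
1 0 0 0
1 1 0 0

After press 2 at (4,2):
0 1 0 0
0 1 0 0
0 0 0 0
1 0 1 0
1 0 1 1

After press 3 at (1,1):
0 0 0 0
1 0 1 0
0 1 0 0
1 0 1 0
1 0 1 1

After press 4 at (0,2):
0 1 1 1
1 0 0 0
0 1 0 0
1 0 1 0
1 0 1 1

After press 5 at (2,3):
0 1 1 1
1 0 0 1
0 1 1 1
1 0 1 1
1 0 1 1

Answer: 0 1 1 1
1 0 0 1
0 1 1 1
1 0 1 1
1 0 1 1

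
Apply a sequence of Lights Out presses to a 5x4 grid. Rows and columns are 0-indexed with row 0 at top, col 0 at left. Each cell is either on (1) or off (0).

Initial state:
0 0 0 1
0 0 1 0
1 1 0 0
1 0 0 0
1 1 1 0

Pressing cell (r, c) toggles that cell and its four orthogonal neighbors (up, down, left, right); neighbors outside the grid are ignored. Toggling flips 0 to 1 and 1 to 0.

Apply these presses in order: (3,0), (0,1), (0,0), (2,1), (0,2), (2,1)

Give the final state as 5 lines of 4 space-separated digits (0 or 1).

Answer: 0 1 0 0
1 1 0 0
0 1 0 0
0 1 0 0
0 1 1 0

Derivation:
After press 1 at (3,0):
0 0 0 1
0 0 1 0
0 1 0 0
0 1 0 0
0 1 1 0

After press 2 at (0,1):
1 1 1 1
0 1 1 0
0 1 0 0
0 1 0 0
0 1 1 0

After press 3 at (0,0):
0 0 1 1
1 1 1 0
0 1 0 0
0 1 0 0
0 1 1 0

After press 4 at (2,1):
0 0 1 1
1 0 1 0
1 0 1 0
0 0 0 0
0 1 1 0

After press 5 at (0,2):
0 1 0 0
1 0 0 0
1 0 1 0
0 0 0 0
0 1 1 0

After press 6 at (2,1):
0 1 0 0
1 1 0 0
0 1 0 0
0 1 0 0
0 1 1 0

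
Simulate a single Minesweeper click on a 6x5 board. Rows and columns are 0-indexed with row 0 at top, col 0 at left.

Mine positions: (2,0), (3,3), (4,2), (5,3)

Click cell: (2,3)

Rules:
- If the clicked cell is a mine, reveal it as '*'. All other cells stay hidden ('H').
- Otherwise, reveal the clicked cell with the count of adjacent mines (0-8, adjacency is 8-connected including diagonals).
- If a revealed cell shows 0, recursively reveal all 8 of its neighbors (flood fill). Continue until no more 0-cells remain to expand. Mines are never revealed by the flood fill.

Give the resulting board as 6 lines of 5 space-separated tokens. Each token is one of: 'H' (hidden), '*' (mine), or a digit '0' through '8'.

H H H H H
H H H H H
H H H 1 H
H H H H H
H H H H H
H H H H H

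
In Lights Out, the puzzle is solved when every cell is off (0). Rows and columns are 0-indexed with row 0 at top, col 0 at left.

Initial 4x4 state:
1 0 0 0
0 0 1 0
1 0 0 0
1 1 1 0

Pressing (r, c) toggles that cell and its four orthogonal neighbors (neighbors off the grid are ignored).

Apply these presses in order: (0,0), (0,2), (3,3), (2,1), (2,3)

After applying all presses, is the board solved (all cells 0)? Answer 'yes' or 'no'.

Answer: no

Derivation:
After press 1 at (0,0):
0 1 0 0
1 0 1 0
1 0 0 0
1 1 1 0

After press 2 at (0,2):
0 0 1 1
1 0 0 0
1 0 0 0
1 1 1 0

After press 3 at (3,3):
0 0 1 1
1 0 0 0
1 0 0 1
1 1 0 1

After press 4 at (2,1):
0 0 1 1
1 1 0 0
0 1 1 1
1 0 0 1

After press 5 at (2,3):
0 0 1 1
1 1 0 1
0 1 0 0
1 0 0 0

Lights still on: 7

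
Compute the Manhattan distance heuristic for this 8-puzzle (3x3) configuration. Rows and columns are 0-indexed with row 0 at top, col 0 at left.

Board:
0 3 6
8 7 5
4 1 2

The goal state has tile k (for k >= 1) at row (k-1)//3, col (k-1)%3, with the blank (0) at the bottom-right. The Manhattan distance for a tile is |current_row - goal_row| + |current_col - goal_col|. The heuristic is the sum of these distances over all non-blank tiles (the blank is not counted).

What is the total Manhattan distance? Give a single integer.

Answer: 14

Derivation:
Tile 3: (0,1)->(0,2) = 1
Tile 6: (0,2)->(1,2) = 1
Tile 8: (1,0)->(2,1) = 2
Tile 7: (1,1)->(2,0) = 2
Tile 5: (1,2)->(1,1) = 1
Tile 4: (2,0)->(1,0) = 1
Tile 1: (2,1)->(0,0) = 3
Tile 2: (2,2)->(0,1) = 3
Sum: 1 + 1 + 2 + 2 + 1 + 1 + 3 + 3 = 14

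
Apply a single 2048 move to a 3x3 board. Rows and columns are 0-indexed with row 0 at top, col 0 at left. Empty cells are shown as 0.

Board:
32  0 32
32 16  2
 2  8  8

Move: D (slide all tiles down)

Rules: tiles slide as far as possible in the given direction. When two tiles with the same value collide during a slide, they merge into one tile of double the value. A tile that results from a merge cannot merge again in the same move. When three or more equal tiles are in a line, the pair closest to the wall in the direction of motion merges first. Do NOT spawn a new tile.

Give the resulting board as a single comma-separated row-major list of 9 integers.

Slide down:
col 0: [32, 32, 2] -> [0, 64, 2]
col 1: [0, 16, 8] -> [0, 16, 8]
col 2: [32, 2, 8] -> [32, 2, 8]

Answer: 0, 0, 32, 64, 16, 2, 2, 8, 8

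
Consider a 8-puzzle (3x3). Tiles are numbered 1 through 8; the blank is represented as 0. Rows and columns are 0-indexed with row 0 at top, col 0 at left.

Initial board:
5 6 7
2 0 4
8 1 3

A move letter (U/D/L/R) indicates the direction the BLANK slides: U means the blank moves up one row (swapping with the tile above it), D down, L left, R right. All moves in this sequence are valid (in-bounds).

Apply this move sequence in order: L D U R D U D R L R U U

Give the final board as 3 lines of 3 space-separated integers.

Answer: 5 6 0
2 1 7
8 3 4

Derivation:
After move 1 (L):
5 6 7
0 2 4
8 1 3

After move 2 (D):
5 6 7
8 2 4
0 1 3

After move 3 (U):
5 6 7
0 2 4
8 1 3

After move 4 (R):
5 6 7
2 0 4
8 1 3

After move 5 (D):
5 6 7
2 1 4
8 0 3

After move 6 (U):
5 6 7
2 0 4
8 1 3

After move 7 (D):
5 6 7
2 1 4
8 0 3

After move 8 (R):
5 6 7
2 1 4
8 3 0

After move 9 (L):
5 6 7
2 1 4
8 0 3

After move 10 (R):
5 6 7
2 1 4
8 3 0

After move 11 (U):
5 6 7
2 1 0
8 3 4

After move 12 (U):
5 6 0
2 1 7
8 3 4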